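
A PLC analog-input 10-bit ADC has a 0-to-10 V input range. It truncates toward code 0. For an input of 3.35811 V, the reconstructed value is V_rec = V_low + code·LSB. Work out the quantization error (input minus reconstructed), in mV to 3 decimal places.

8.501 mV

Step size: 10 V ÷ 2^10 = 9.766 mV.
(V_in − V_low)/LSB = (3.35811 − 0)/0.00976562 = 343.8705 → code 343 (floor).
V_rec = 0 + 343·0.00976562 = 3.3496094 V.
Error = 3.35811 − 3.3496094 = 0.00850062 V = 8.501 mV.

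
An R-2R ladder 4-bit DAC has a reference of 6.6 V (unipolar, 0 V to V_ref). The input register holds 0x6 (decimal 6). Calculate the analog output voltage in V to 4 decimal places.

LSB = 6.6 V / 2^4 = 412.500 mV.
Code 0x6 = 6 decimal.
V_out = 0 + 6 × 0.4125 V = 2.475 V.

2.4750 V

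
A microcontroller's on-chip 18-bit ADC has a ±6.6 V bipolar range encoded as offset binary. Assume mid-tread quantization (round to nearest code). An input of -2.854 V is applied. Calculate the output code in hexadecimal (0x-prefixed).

code 0x12299 (decimal 74393)

LSB = 13.2 V / 262144 = 50.35 µV.
(V_in − V_low)/LSB = (-2.854 − (−6.6)) / 5.0354e-05 = 74393.290.
Round → code 74393.
In hexadecimal (0x-prefixed): 0x12299.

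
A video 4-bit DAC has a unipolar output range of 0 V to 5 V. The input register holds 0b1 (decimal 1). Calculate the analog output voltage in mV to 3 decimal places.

LSB = 5 V / 2^4 = 312.500 mV.
Code 0b1 = 1 decimal.
V_out = 0 + 1 × 0.3125 V = 0.3125 V.
= 312.500 mV.

312.500 mV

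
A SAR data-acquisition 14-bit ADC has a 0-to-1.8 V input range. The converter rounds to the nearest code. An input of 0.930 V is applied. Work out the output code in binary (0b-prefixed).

code 0b10000100010001 (decimal 8465)

Full-scale span = 1.8 V; LSB = 1.8/2^14 = 109.86 µV.
(0.930 − 0) / 0.000109863 = 8465.067 LSBs.
round(8465.067) = 8465.
In binary (0b-prefixed): 0b10000100010001.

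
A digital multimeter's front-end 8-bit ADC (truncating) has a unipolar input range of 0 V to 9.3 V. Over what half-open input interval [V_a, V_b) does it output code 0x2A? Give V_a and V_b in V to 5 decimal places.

LSB = 9.3/2^8 = 36.328 mV.
Code 0x2A = 42 decimal.
V_a = V_low + 42·LSB = 1.52578 V; V_b = V_low + 43·LSB = 1.56211 V.

[1.52578 V, 1.56211 V)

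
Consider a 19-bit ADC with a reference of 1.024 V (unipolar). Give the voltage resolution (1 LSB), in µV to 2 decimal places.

Full-scale span = 1.024 V.
LSB = 1.024 / 2^19 = 1.024 / 524288 = 1.95313e-06 V = 1.95 µV.

1.95 µV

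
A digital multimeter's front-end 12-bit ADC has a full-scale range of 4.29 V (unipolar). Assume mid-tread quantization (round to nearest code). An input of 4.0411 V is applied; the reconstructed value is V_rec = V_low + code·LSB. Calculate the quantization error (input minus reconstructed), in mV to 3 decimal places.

LSB = 4.29/2^12 = 1.047 mV.
Scaled input = 3858.3556 LSBs, so code = 3858.
V_rec = 0 + 3858·0.00104736 = 4.0407275 V.
Difference: 0.000372461 V → 0.372 mV.

0.372 mV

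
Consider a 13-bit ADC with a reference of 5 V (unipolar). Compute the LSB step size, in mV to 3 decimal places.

0.610 mV

Full-scale span = 5 V.
LSB = 5 / 2^13 = 5 / 8192 = 0.000610352 V = 0.610 mV.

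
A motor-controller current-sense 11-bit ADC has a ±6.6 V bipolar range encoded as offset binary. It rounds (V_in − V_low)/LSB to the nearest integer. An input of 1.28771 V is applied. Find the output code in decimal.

LSB = 13.2 V / 2048 = 6.445 mV.
Input sits at 1223.790 steps above V_low.
So the output code is 1224.

code 1224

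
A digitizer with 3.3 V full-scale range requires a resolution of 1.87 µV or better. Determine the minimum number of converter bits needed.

21 bits

Number of steps required ≥ 3.3 V / 1.87 µV = 1764705.88.
Need 2^N ≥ 1764705.88; 2^20 = 1048576, 2^21 = 2097152.
Minimum N = 21.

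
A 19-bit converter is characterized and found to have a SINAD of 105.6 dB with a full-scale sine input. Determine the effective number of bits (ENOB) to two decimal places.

17.25 bits

ENOB = (SINAD − 1.76) / 6.02 = (105.6 − 1.76)/6.02 = 17.249.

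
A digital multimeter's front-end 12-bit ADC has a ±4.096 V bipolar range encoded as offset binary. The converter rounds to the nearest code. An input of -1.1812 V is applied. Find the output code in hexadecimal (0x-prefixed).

Full-scale span = 8.192 V; LSB = 8.192/2^12 = 2.000 mV.
Input sits at 1457.400 steps above V_low.
Round → code 1457.
In hexadecimal (0x-prefixed): 0x5B1.

code 0x5B1 (decimal 1457)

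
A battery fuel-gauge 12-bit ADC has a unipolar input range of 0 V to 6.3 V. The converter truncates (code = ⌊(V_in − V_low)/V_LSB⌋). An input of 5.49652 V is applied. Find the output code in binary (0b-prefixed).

code 0b110111110101 (decimal 3573)

With 4096 levels over 6.3 V, one step is 1.538 mV.
(V_in − V_low)/LSB = (5.49652 − 0) / 0.00153809 = 3573.610.
So the output code is 3573.
In binary (0b-prefixed): 0b110111110101.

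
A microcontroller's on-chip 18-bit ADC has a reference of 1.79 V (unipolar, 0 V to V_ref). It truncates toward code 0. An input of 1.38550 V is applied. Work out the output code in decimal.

code 202905

Full-scale span = 1.79 V; LSB = 1.79/2^18 = 6.83 µV.
(V_in − V_low)/LSB = (1.38550 − 0) / 6.82831e-06 = 202905.314.
So the output code is 202905.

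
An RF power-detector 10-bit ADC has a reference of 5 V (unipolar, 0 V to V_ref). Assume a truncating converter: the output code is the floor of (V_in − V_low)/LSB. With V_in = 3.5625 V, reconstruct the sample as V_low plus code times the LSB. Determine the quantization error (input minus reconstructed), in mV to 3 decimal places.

2.930 mV

Step size: 5 V ÷ 2^10 = 4.883 mV.
(3.5625 − 0)/0.00488281 = 729.6000; ⌊·⌋ gives code 729.
Code 729 maps back to 0 + 729×0.00488281 V = 3.5595703 V.
Error = 3.5625 − 3.5595703 = 0.00292969 V = 2.930 mV.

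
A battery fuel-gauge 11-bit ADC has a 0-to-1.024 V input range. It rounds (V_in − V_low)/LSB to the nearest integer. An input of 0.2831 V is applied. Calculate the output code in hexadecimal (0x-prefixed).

LSB = 1.024 V / 2048 = 0.500 mV.
(V_in − V_low)/LSB = (0.2831 − 0) / 0.0005 = 566.200.
round(566.200) = 566.
In hexadecimal (0x-prefixed): 0x236.

code 0x236 (decimal 566)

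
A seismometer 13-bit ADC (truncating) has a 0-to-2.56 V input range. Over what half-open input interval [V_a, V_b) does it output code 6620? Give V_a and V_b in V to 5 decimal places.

LSB = 2.56/2^13 = 312.50 µV.
V_a = V_low + 6620·LSB = 2.06875 V; V_b = V_low + 6621·LSB = 2.06906 V.

[2.06875 V, 2.06906 V)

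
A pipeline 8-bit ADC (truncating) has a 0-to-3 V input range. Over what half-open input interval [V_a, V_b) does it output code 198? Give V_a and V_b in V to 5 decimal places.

[2.32031 V, 2.33203 V)

LSB = 3/2^8 = 11.719 mV.
V_a = V_low + 198·LSB = 2.32031 V; V_b = V_low + 199·LSB = 2.33203 V.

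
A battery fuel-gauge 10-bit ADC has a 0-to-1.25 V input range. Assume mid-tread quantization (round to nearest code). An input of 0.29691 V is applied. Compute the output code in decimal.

Full-scale span = 1.25 V; LSB = 1.25/2^10 = 1.221 mV.
Input sits at 243.229 steps above V_low.
Round → code 243.

code 243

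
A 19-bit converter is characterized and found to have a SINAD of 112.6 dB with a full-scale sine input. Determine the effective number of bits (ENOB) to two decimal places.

18.41 bits

ENOB = (SINAD − 1.76) / 6.02 = (112.6 − 1.76)/6.02 = 18.412.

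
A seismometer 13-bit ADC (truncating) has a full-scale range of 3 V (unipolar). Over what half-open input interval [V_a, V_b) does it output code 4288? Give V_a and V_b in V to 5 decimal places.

LSB = 3/2^13 = 366.21 µV.
V_a = V_low + 4288·LSB = 1.57031 V; V_b = V_low + 4289·LSB = 1.57068 V.

[1.57031 V, 1.57068 V)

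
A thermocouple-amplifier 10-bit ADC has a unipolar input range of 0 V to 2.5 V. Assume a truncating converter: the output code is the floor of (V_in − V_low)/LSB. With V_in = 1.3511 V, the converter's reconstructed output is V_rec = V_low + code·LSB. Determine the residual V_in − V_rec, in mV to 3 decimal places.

Step size: 2.5 V ÷ 2^10 = 2.441 mV.
Scaled input = 553.4106 LSBs, so code = 553.
Reconstructed: 1.3500977 V.
Error = 1.3511 − 1.3500977 = 0.00100234 V = 1.002 mV.

1.002 mV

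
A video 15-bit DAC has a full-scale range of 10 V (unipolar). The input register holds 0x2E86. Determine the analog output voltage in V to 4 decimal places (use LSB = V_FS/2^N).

LSB = 10 V / 2^15 = 305.18 µV.
Code 0x2E86 = 11910 decimal.
V_out = 0 + 11910 × 0.000305176 V = 3.63464 V.

3.6346 V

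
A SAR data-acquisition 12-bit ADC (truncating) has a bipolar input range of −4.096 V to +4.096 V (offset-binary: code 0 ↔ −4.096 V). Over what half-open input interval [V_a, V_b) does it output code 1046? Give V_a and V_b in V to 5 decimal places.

LSB = 8.192/2^12 = 2.000 mV.
V_a = V_low + 1046·LSB = -2.004 V; V_b = V_low + 1047·LSB = -2.002 V.

[-2.00400 V, -2.00200 V)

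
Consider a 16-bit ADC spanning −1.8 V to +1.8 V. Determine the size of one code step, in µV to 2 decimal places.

Full-scale span = 3.6 V.
LSB = 3.6 / 2^16 = 3.6 / 65536 = 5.49316e-05 V = 54.93 µV.

54.93 µV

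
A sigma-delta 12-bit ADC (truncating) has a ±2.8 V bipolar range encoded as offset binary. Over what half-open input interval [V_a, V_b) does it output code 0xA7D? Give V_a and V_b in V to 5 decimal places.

LSB = 5.6/2^12 = 1.367 mV.
Code 0xA7D = 2685 decimal.
V_a = V_low + 2685·LSB = 0.870898 V; V_b = V_low + 2686·LSB = 0.872266 V.

[0.87090 V, 0.87227 V)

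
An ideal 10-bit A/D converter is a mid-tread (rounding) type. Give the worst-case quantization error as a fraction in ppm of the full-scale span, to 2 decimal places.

488.28 ppm

Rounding → worst-case error = ½ LSB = V_FS/2^11, so 1e+06/2048 = 488.281 ppm of full scale.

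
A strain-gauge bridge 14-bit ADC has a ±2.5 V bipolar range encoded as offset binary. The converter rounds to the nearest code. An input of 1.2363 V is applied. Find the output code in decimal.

With 16384 levels over 5 V, one step is 305.18 µV.
(V_in − V_low)/LSB = (1.2363 − (−2.5)) / 0.000305176 = 12243.108.
So the output code is 12243.

code 12243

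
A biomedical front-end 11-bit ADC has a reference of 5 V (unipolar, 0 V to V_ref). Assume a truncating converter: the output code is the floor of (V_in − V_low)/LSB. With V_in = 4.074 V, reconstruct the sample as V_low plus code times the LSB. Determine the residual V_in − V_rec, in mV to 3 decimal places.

1.734 mV

One LSB is 5 V / 2048 = 2.441 mV.
(4.074 − 0)/0.00244141 = 1668.7104; ⌊·⌋ gives code 1668.
V_rec = 0 + 1668·0.00244141 = 4.0722656 V.
Error = 4.074 − 4.0722656 = 0.00173438 V = 1.734 mV.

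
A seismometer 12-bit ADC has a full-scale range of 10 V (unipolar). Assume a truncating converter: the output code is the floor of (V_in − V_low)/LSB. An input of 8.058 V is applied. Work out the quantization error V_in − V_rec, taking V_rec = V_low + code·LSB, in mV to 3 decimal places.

LSB = 10/2^12 = 2.441 mV.
(8.058 − 0)/0.00244141 = 3300.5568; ⌊·⌋ gives code 3300.
Reconstructed: 8.0566406 V.
V_in − V_rec = 0.00135937 V = 1.359 mV.

1.359 mV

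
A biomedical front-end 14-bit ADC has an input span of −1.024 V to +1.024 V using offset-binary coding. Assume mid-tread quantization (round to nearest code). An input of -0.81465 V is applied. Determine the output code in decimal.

LSB = 2.048 V / 16384 = 125.00 µV.
Input sits at 1674.800 steps above V_low.
Round → code 1675.

code 1675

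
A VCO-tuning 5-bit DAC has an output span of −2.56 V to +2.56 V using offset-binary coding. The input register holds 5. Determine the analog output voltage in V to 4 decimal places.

-1.7600 V

LSB = 5.12 V / 2^5 = 160.000 mV.
V_out = (−2.56) + 5 × 0.16 V = -1.76 V.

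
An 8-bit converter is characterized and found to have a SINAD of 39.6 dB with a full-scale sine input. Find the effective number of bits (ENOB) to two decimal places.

ENOB = (SINAD − 1.76) / 6.02 = (39.6 − 1.76)/6.02 = 6.286.

6.29 bits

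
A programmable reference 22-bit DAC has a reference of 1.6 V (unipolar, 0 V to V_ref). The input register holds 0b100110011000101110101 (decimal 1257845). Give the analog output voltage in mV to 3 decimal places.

479.830 mV

LSB = 1.6 V / 2^22 = 0.38 µV.
Code 0b100110011000101110101 = 1257845 decimal.
V_out = 0 + 1257845 × 3.8147e-07 V = 0.47983 V.
= 479.830 mV.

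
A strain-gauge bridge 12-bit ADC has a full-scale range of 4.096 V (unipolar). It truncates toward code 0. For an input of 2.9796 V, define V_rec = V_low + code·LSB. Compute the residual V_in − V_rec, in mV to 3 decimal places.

LSB = 4.096/2^12 = 1.000 mV.
(V_in − V_low)/LSB = (2.9796 − 0)/0.001 = 2979.6000 → code 2979 (floor).
V_rec = 0 + 2979·0.001 = 2.979 V.
V_in − V_rec = 0.0006 V = 0.600 mV.

0.600 mV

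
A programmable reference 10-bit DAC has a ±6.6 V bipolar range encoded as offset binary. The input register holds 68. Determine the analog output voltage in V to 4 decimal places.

LSB = 13.2 V / 2^10 = 12.891 mV.
V_out = (−6.6) + 68 × 0.0128906 V = -5.72344 V.

-5.7234 V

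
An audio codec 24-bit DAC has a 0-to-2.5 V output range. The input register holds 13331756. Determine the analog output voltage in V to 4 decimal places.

LSB = 2.5 V / 2^24 = 0.15 µV.
V_out = 0 + 13331756 × 1.49012e-07 V = 1.98659 V.

1.9866 V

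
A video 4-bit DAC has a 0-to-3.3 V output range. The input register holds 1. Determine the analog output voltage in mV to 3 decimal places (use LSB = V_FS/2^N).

LSB = 3.3 V / 2^4 = 206.250 mV.
V_out = 0 + 1 × 0.20625 V = 0.20625 V.
= 206.250 mV.

206.250 mV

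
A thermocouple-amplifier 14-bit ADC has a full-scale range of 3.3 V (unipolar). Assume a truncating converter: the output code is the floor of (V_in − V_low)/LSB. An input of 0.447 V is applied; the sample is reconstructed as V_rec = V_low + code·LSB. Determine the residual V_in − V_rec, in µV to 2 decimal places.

One LSB is 3.3 V / 16384 = 201.42 µV.
Scaled input = 2219.2873 LSBs, so code = 2219.
Code 2219 maps back to 0 + 2219×0.000201416 V = 0.44694214 V.
Difference: 5.78613e-05 V → 57.86 µV.

57.86 µV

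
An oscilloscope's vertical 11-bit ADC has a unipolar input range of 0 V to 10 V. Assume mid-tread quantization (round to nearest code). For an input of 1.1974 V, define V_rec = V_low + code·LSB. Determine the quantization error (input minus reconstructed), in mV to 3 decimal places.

1.111 mV

LSB = 10/2^11 = 4.883 mV.
Scaled input = 245.2275 LSBs, so code = 245.
V_rec = 0 + 245·0.00488281 = 1.1962891 V.
Difference: 0.00111094 V → 1.111 mV.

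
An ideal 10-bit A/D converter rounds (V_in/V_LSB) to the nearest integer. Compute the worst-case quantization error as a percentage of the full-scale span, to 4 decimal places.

Rounding → worst-case error = ½ LSB = V_FS/2^11, so 100/2048 = 0.0488281 % of full scale.

0.0488 %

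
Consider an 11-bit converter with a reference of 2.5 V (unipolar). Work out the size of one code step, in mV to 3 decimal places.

Full-scale span = 2.5 V.
LSB = 2.5 / 2^11 = 2.5 / 2048 = 0.0012207 V = 1.221 mV.

1.221 mV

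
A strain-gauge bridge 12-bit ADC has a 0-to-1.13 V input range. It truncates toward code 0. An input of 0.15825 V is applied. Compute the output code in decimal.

LSB = 1.13 V / 4096 = 275.88 µV.
(0.15825 − 0) / 0.000275879 = 573.621 LSBs.
So the output code is 573.

code 573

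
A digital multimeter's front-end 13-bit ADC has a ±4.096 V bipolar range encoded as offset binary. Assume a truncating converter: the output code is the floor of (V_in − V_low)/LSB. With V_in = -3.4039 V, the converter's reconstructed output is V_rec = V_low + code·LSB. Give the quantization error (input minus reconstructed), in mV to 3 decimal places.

0.100 mV

LSB = 8.192/2^13 = 1.000 mV.
Scaled input = 692.1000 LSBs, so code = 692.
Reconstructed: -3.404 V.
Difference: 0.0001 V → 0.100 mV.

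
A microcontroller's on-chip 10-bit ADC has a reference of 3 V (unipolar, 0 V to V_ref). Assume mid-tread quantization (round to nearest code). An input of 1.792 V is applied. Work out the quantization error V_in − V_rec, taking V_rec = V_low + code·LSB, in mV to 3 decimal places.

-0.969 mV

LSB = 3/2^10 = 2.930 mV.
(V_in − V_low)/LSB = (1.792 − 0)/0.00292969 = 611.6693 → code 612 (round).
V_rec = 0 + 612·0.00292969 = 1.7929688 V.
Difference: -0.00096875 V → -0.969 mV.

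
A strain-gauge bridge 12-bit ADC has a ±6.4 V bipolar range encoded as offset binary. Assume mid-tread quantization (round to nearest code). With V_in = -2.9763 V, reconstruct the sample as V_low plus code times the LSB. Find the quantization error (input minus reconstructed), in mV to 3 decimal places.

-1.300 mV

LSB = 12.8/2^12 = 3.125 mV.
Scaled input = 1095.5840 LSBs, so code = 1096.
Reconstructed: -2.975 V.
Difference: -0.0013 V → -1.300 mV.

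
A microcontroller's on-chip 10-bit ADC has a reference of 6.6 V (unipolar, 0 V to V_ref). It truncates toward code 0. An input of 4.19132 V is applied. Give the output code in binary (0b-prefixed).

code 0b1010001010 (decimal 650)

Full-scale span = 6.6 V; LSB = 6.6/2^10 = 6.445 mV.
Input sits at 650.290 steps above V_low.
⌊·⌋(650.290) = 650.
In binary (0b-prefixed): 0b1010001010.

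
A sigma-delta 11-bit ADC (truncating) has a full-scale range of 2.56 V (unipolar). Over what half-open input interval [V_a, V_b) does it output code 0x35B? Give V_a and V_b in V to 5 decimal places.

LSB = 2.56/2^11 = 1.250 mV.
Code 0x35B = 859 decimal.
V_a = V_low + 859·LSB = 1.07375 V; V_b = V_low + 860·LSB = 1.075 V.

[1.07375 V, 1.07500 V)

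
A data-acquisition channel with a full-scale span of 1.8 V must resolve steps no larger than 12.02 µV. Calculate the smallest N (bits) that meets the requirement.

Number of steps required ≥ 1.8 V / 12.02 µV = 149750.42.
Need 2^N ≥ 149750.42; 2^17 = 131072, 2^18 = 262144.
Minimum N = 18.

18 bits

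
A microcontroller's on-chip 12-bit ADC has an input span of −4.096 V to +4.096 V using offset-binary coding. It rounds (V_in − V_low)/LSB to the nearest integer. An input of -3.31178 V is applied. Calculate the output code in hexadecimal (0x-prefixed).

code 0x188 (decimal 392)

With 4096 levels over 8.192 V, one step is 2.000 mV.
(V_in − V_low)/LSB = (-3.31178 − (−4.096)) / 0.002 = 392.110.
So the output code is 392.
In hexadecimal (0x-prefixed): 0x188.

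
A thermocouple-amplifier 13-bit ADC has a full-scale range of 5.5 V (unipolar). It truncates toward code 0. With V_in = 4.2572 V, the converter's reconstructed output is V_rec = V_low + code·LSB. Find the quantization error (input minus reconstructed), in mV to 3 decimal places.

LSB = 5.5/2^13 = 0.671 mV.
Scaled input = 6340.9059 LSBs, so code = 6340.
V_rec = 0 + 6340·0.000671387 = 4.2565918 V.
Difference: 0.000608203 V → 0.608 mV.

0.608 mV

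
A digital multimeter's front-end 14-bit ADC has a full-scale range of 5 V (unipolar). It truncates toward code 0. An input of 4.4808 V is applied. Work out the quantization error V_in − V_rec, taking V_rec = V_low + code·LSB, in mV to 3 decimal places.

LSB = 5/2^14 = 305.18 µV.
(V_in − V_low)/LSB = (4.4808 − 0)/0.000305176 = 14682.6854 → code 14682 (floor).
Code 14682 maps back to 0 + 14682×0.000305176 V = 4.4805908 V.
V_in − V_rec = 0.00020918 V = 0.209 mV.

0.209 mV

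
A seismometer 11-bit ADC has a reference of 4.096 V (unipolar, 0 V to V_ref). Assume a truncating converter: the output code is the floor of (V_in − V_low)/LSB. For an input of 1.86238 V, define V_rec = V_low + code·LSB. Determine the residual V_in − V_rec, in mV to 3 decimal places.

LSB = 4.096/2^11 = 2.000 mV.
(V_in − V_low)/LSB = (1.86238 − 0)/0.002 = 931.1900 → code 931 (floor).
Reconstructed: 1.862 V.
V_in − V_rec = 0.00038 V = 0.380 mV.

0.380 mV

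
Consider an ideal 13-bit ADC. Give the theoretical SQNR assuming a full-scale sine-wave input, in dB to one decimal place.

80.0 dB

SNR ≈ 6.02·N + 1.76 dB = 6.02·13 + 1.76 = 80.02 dB.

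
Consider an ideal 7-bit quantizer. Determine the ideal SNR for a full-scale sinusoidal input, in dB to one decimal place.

SNR ≈ 6.02·N + 1.76 dB = 6.02·7 + 1.76 = 43.90 dB.

43.9 dB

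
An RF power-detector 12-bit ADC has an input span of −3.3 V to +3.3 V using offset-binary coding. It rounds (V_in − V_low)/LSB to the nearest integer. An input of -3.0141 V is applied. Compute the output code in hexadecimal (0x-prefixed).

code 0xB1 (decimal 177)

With 4096 levels over 6.6 V, one step is 1.611 mV.
Input sits at 177.431 steps above V_low.
Round → code 177.
In hexadecimal (0x-prefixed): 0xB1.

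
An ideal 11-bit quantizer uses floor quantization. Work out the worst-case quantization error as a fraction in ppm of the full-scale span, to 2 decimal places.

488.28 ppm

Truncating → worst-case error = 1 LSB = V_FS/2^11, so 1e+06/2048 = 488.281 ppm of full scale.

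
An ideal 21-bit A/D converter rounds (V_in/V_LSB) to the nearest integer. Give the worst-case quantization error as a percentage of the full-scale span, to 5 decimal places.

0.00002 %

Rounding → worst-case error = ½ LSB = V_FS/2^22, so 100/4194304 = 2.38419e-05 % of full scale.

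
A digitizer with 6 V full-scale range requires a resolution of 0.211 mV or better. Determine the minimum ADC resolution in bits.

Number of steps required ≥ 6 V / 0.211 mV = 28436.02.
Need 2^N ≥ 28436.02; 2^14 = 16384, 2^15 = 32768.
Minimum N = 15.

15 bits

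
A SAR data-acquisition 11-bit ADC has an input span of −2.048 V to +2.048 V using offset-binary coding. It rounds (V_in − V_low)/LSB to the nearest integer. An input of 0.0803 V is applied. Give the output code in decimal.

code 1064

Full-scale span = 4.096 V; LSB = 4.096/2^11 = 2.000 mV.
(V_in − V_low)/LSB = (0.0803 − (−2.048)) / 0.002 = 1064.150.
round(1064.150) = 1064.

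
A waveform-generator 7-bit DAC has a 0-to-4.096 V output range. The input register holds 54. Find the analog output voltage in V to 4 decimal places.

1.7280 V

LSB = 4.096 V / 2^7 = 32.000 mV.
V_out = 0 + 54 × 0.032 V = 1.728 V.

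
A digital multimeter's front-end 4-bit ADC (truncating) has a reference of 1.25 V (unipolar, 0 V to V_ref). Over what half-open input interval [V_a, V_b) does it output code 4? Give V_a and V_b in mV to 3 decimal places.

[312.500 mV, 390.625 mV)

LSB = 1.25/2^4 = 78.125 mV.
V_a = V_low + 4·LSB = 0.3125 V; V_b = V_low + 5·LSB = 0.390625 V.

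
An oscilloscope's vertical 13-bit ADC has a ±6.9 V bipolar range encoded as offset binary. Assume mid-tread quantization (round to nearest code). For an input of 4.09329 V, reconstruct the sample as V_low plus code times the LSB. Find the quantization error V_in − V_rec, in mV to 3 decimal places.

LSB = 13.8/2^13 = 1.685 mV.
(V_in − V_low)/LSB = (4.09329 − (−6.9))/0.00168457 = 6525.8719 → code 6526 (round).
Code 6526 maps back to (−6.9) + 6526×0.00168457 V = 4.0935059 V.
V_in − V_rec = -0.000215859 V = -0.216 mV.

-0.216 mV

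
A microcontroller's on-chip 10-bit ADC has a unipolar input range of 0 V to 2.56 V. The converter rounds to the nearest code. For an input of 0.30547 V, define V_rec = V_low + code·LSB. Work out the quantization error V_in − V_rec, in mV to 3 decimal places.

Step size: 2.56 V ÷ 2^10 = 2.500 mV.
(0.30547 − 0)/0.0025 = 122.1880; round gives code 122.
Reconstructed: 0.305 V.
Difference: 0.00047 V → 0.470 mV.

0.470 mV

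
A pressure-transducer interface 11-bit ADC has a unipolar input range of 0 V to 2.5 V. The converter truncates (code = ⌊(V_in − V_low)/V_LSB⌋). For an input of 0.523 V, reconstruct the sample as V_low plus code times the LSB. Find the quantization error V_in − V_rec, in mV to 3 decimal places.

Step size: 2.5 V ÷ 2^11 = 1.221 mV.
Scaled input = 428.4416 LSBs, so code = 428.
Reconstructed: 0.52246094 V.
Error = 0.523 − 0.52246094 = 0.000539063 V = 0.539 mV.

0.539 mV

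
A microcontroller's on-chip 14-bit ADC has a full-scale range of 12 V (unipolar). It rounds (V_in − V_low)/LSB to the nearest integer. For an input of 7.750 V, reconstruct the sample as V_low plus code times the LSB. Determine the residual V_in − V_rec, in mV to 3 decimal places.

0.244 mV

LSB = 12/2^14 = 0.732 mV.
(V_in − V_low)/LSB = (7.750 − 0)/0.000732422 = 10581.3333 → code 10581 (round).
Reconstructed: 7.7497559 V.
V_in − V_rec = 0.000244141 V = 0.244 mV.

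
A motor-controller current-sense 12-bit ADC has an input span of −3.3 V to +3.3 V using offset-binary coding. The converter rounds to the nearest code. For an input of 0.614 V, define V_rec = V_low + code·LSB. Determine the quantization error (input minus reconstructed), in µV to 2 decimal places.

83.98 µV

One LSB is 6.6 V / 4096 = 1.611 mV.
(0.614 − (−3.3))/0.00161133 = 2429.0521; round gives code 2429.
Code 2429 maps back to (−3.3) + 2429×0.00161133 V = 0.61391602 V.
Difference: 8.39844e-05 V → 83.98 µV.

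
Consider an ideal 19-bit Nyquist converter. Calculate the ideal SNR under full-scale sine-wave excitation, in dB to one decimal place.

SNR ≈ 6.02·N + 1.76 dB = 6.02·19 + 1.76 = 116.14 dB.

116.1 dB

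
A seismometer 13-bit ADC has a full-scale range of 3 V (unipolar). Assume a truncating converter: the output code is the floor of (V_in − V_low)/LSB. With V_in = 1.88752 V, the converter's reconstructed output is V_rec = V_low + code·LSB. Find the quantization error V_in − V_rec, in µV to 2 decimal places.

68.83 µV

Step size: 3 V ÷ 2^13 = 366.21 µV.
Scaled input = 5154.1879 LSBs, so code = 5154.
Code 5154 maps back to 0 + 5154×0.000366211 V = 1.8874512 V.
Error = 1.88752 − 1.8874512 = 6.88281e-05 V = 68.83 µV.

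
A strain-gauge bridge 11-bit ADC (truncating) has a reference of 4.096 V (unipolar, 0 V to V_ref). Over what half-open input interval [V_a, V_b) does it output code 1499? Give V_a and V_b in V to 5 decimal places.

[2.99800 V, 3.00000 V)

LSB = 4.096/2^11 = 2.000 mV.
V_a = V_low + 1499·LSB = 2.998 V; V_b = V_low + 1500·LSB = 3 V.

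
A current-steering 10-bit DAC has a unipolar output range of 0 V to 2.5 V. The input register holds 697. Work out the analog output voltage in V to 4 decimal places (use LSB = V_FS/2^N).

LSB = 2.5 V / 2^10 = 2.441 mV.
V_out = 0 + 697 × 0.00244141 V = 1.70166 V.

1.7017 V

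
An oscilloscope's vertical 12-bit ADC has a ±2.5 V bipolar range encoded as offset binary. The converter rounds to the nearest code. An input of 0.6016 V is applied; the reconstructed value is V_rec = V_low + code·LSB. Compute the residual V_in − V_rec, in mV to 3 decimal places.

LSB = 5/2^12 = 1.221 mV.
(V_in − V_low)/LSB = (0.6016 − (−2.5))/0.0012207 = 2540.8307 → code 2541 (round).
Reconstructed: 0.60180664 V.
Difference: -0.000206641 V → -0.207 mV.

-0.207 mV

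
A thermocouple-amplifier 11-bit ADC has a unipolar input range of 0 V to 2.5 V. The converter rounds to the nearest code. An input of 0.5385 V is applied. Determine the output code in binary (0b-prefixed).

Full-scale span = 2.5 V; LSB = 2.5/2^11 = 1.221 mV.
(V_in − V_low)/LSB = (0.5385 − 0) / 0.0012207 = 441.139.
So the output code is 441.
In binary (0b-prefixed): 0b110111001.

code 0b110111001 (decimal 441)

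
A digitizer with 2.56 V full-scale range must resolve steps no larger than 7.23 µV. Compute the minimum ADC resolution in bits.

Number of steps required ≥ 2.56 V / 7.23 µV = 354080.22.
Need 2^N ≥ 354080.22; 2^18 = 262144, 2^19 = 524288.
Minimum N = 19.

19 bits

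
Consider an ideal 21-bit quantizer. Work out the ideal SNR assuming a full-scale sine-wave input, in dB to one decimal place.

128.2 dB

SNR ≈ 6.02·N + 1.76 dB = 6.02·21 + 1.76 = 128.18 dB.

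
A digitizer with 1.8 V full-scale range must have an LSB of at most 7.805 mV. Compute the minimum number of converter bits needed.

Number of steps required ≥ 1.8 V / 7.805 mV = 230.62.
Need 2^N ≥ 230.62; 2^7 = 128, 2^8 = 256.
Minimum N = 8.

8 bits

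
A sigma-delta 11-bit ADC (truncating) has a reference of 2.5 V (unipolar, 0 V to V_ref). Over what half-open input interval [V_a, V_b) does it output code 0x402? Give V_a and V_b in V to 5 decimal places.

LSB = 2.5/2^11 = 1.221 mV.
Code 0x402 = 1026 decimal.
V_a = V_low + 1026·LSB = 1.25244 V; V_b = V_low + 1027·LSB = 1.25366 V.

[1.25244 V, 1.25366 V)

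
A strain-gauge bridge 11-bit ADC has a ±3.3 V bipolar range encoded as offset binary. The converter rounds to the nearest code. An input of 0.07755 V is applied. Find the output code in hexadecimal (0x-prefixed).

code 0x418 (decimal 1048)

With 2048 levels over 6.6 V, one step is 3.223 mV.
(0.07755 − (−3.3)) / 0.00322266 = 1048.064 LSBs.
So the output code is 1048.
In hexadecimal (0x-prefixed): 0x418.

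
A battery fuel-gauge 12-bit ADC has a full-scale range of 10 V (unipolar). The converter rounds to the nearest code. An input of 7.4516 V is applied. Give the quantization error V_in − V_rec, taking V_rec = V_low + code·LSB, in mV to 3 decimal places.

0.428 mV

One LSB is 10 V / 4096 = 2.441 mV.
(V_in − V_low)/LSB = (7.4516 − 0)/0.00244141 = 3052.1754 → code 3052 (round).
Reconstructed: 7.4511719 V.
Difference: 0.000428125 V → 0.428 mV.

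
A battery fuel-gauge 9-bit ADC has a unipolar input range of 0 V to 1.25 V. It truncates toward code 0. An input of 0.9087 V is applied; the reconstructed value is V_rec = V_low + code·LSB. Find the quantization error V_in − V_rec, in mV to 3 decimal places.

One LSB is 1.25 V / 512 = 2.441 mV.
Scaled input = 372.2035 LSBs, so code = 372.
V_rec = 0 + 372·0.00244141 = 0.90820312 V.
V_in − V_rec = 0.000496875 V = 0.497 mV.

0.497 mV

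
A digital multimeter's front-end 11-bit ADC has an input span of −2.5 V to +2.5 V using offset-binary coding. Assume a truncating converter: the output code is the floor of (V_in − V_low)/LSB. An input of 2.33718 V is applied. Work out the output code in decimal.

Full-scale span = 5 V; LSB = 5/2^11 = 2.441 mV.
Input sits at 1981.309 steps above V_low.
So the output code is 1981.

code 1981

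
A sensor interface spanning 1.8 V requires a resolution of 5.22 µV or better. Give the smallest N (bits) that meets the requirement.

19 bits

Number of steps required ≥ 1.8 V / 5.22 µV = 344827.59.
Need 2^N ≥ 344827.59; 2^18 = 262144, 2^19 = 524288.
Minimum N = 19.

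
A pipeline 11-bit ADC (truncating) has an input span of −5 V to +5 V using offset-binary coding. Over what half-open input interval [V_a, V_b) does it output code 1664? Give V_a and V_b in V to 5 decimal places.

LSB = 10/2^11 = 4.883 mV.
V_a = V_low + 1664·LSB = 3.125 V; V_b = V_low + 1665·LSB = 3.12988 V.

[3.12500 V, 3.12988 V)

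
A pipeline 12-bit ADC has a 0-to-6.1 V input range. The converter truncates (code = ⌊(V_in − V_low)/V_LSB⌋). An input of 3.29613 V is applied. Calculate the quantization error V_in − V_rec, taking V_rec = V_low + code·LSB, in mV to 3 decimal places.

0.402 mV

Step size: 6.1 V ÷ 2^12 = 1.489 mV.
(V_in − V_low)/LSB = (3.29613 − 0)/0.00148926 = 2213.2702 → code 2213 (floor).
V_rec = 0 + 2213·0.00148926 = 3.2957275 V.
Error = 3.29613 − 3.2957275 = 0.000402461 V = 0.402 mV.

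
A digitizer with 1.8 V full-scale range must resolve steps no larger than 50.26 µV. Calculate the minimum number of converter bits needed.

Number of steps required ≥ 1.8 V / 50.26 µV = 35813.77.
Need 2^N ≥ 35813.77; 2^15 = 32768, 2^16 = 65536.
Minimum N = 16.

16 bits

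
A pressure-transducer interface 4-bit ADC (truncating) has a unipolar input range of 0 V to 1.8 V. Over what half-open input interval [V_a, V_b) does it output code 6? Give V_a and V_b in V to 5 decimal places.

LSB = 1.8/2^4 = 112.500 mV.
V_a = V_low + 6·LSB = 0.675 V; V_b = V_low + 7·LSB = 0.7875 V.

[0.67500 V, 0.78750 V)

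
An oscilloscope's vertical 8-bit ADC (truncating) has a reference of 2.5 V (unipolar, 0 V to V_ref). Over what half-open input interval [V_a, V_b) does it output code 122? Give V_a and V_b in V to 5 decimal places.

[1.19141 V, 1.20117 V)

LSB = 2.5/2^8 = 9.766 mV.
V_a = V_low + 122·LSB = 1.19141 V; V_b = V_low + 123·LSB = 1.20117 V.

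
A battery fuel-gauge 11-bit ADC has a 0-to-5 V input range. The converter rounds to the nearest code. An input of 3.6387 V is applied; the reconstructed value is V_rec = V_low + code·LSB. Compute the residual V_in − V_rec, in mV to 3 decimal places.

One LSB is 5 V / 2048 = 2.441 mV.
(V_in − V_low)/LSB = (3.6387 − 0)/0.00244141 = 1490.4115 → code 1490 (round).
V_rec = 0 + 1490·0.00244141 = 3.6376953 V.
Error = 3.6387 − 3.6376953 = 0.00100469 V = 1.005 mV.

1.005 mV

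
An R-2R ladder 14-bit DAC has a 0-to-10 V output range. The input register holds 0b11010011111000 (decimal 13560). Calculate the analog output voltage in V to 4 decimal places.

LSB = 10 V / 2^14 = 0.610 mV.
Code 0b11010011111000 = 13560 decimal.
V_out = 0 + 13560 × 0.000610352 V = 8.27637 V.

8.2764 V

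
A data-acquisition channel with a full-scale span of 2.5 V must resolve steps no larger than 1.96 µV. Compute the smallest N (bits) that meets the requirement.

21 bits

Number of steps required ≥ 2.5 V / 1.96 µV = 1275510.20.
Need 2^N ≥ 1275510.20; 2^20 = 1048576, 2^21 = 2097152.
Minimum N = 21.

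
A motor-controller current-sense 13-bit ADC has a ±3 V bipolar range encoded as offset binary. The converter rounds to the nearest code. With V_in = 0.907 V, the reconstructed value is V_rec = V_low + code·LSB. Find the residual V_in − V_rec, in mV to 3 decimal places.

0.262 mV

Step size: 6 V ÷ 2^13 = 0.732 mV.
(V_in − V_low)/LSB = (0.907 − (−3))/0.000732422 = 5334.3573 → code 5334 (round).
Reconstructed: 0.90673828 V.
Error = 0.907 − 0.90673828 = 0.000261719 V = 0.262 mV.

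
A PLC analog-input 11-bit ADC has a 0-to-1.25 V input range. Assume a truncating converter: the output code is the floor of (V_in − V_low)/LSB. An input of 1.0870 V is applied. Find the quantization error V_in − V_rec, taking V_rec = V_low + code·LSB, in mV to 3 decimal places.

LSB = 1.25/2^11 = 0.610 mV.
(V_in − V_low)/LSB = (1.0870 − 0)/0.000610352 = 1780.9408 → code 1780 (floor).
Reconstructed: 1.0864258 V.
Error = 1.0870 − 1.0864258 = 0.000574219 V = 0.574 mV.

0.574 mV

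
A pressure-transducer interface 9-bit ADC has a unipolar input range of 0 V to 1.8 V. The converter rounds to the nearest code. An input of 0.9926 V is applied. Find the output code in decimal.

code 282

With 512 levels over 1.8 V, one step is 3.516 mV.
Input sits at 282.340 steps above V_low.
So the output code is 282.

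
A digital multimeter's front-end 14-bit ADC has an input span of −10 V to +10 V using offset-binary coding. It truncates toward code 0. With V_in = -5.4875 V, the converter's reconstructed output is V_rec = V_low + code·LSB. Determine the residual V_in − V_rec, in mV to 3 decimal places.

0.781 mV

LSB = 20/2^14 = 1.221 mV.
Scaled input = 3696.6400 LSBs, so code = 3696.
V_rec = (−10) + 3696·0.0012207 = -5.4882812 V.
V_in − V_rec = 0.00078125 V = 0.781 mV.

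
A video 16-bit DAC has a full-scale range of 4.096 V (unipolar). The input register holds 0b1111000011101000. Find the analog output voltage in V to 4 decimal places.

LSB = 4.096 V / 2^16 = 62.50 µV.
Code 0b1111000011101000 = 61672 decimal.
V_out = 0 + 61672 × 6.25e-05 V = 3.8545 V.

3.8545 V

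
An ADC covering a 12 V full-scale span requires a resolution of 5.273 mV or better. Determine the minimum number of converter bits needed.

Number of steps required ≥ 12 V / 5.273 mV = 2275.74.
Need 2^N ≥ 2275.74; 2^11 = 2048, 2^12 = 4096.
Minimum N = 12.

12 bits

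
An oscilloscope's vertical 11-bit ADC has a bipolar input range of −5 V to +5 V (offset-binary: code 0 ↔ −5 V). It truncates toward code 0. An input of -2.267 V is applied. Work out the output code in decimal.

code 559

With 2048 levels over 10 V, one step is 4.883 mV.
Input sits at 559.718 steps above V_low.
⌊·⌋(559.718) = 559.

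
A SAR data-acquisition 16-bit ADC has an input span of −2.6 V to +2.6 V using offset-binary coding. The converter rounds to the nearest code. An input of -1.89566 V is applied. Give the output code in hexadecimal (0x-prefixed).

Full-scale span = 5.2 V; LSB = 5.2/2^16 = 79.35 µV.
(V_in − V_low)/LSB = (-1.89566 − (−2.6)) / 7.93457e-05 = 8876.851.
Round → code 8877.
In hexadecimal (0x-prefixed): 0x22AD.

code 0x22AD (decimal 8877)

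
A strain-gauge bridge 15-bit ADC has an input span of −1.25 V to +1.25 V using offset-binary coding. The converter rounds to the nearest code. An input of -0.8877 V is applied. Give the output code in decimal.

With 32768 levels over 2.5 V, one step is 76.29 µV.
(-0.8877 − (−1.25)) / 7.62939e-05 = 4748.739 LSBs.
Round → code 4749.

code 4749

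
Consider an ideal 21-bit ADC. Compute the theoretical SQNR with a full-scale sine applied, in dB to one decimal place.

SNR ≈ 6.02·N + 1.76 dB = 6.02·21 + 1.76 = 128.18 dB.

128.2 dB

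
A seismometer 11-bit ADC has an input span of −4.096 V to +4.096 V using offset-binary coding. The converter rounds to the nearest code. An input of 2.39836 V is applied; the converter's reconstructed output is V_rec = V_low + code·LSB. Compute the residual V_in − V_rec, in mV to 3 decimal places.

Step size: 8.192 V ÷ 2^11 = 4.000 mV.
(2.39836 − (−4.096))/0.004 = 1623.5900; round gives code 1624.
V_rec = (−4.096) + 1624·0.004 = 2.4 V.
V_in − V_rec = -0.00164 V = -1.640 mV.

-1.640 mV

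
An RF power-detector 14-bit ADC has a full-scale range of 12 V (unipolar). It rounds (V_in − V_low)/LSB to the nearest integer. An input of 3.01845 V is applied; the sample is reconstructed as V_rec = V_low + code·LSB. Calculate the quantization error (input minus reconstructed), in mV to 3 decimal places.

LSB = 12/2^14 = 0.732 mV.
Scaled input = 4121.1904 LSBs, so code = 4121.
V_rec = 0 + 4121·0.000732422 = 3.0183105 V.
Difference: 0.000139453 V → 0.139 mV.

0.139 mV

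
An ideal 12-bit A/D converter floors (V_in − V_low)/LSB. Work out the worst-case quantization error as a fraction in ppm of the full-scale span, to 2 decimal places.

244.14 ppm

Truncating → worst-case error = 1 LSB = V_FS/2^12, so 1e+06/4096 = 244.141 ppm of full scale.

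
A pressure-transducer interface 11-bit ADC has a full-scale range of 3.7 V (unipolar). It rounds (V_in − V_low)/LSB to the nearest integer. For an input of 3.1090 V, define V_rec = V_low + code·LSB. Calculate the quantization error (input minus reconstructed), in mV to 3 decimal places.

-0.229 mV

Step size: 3.7 V ÷ 2^11 = 1.807 mV.
(V_in − V_low)/LSB = (3.1090 − 0)/0.00180664 = 1720.8735 → code 1721 (round).
Reconstructed: 3.1092285 V.
Difference: -0.000228516 V → -0.229 mV.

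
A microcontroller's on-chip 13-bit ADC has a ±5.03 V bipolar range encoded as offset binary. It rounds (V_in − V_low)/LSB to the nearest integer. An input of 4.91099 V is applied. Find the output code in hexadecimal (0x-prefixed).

code 0x1F9F (decimal 8095)

LSB = 10.06 V / 8192 = 1.228 mV.
(4.91099 − (−5.03)) / 0.00122803 = 8095.088 LSBs.
round(8095.088) = 8095.
In hexadecimal (0x-prefixed): 0x1F9F.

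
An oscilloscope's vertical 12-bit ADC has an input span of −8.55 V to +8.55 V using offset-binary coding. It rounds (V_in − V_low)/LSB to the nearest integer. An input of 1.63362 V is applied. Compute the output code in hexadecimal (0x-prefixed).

code 0x987 (decimal 2439)

LSB = 17.1 V / 4096 = 4.175 mV.
(V_in − V_low)/LSB = (1.63362 − (−8.55)) / 0.0041748 = 2439.305.
round(2439.305) = 2439.
In hexadecimal (0x-prefixed): 0x987.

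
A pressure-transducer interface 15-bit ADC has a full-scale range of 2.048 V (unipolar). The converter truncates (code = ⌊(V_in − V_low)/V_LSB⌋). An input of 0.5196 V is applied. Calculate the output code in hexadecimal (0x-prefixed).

code 0x2079 (decimal 8313)

With 32768 levels over 2.048 V, one step is 62.50 µV.
(V_in − V_low)/LSB = (0.5196 − 0) / 6.25e-05 = 8313.600.
⌊·⌋(8313.600) = 8313.
In hexadecimal (0x-prefixed): 0x2079.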